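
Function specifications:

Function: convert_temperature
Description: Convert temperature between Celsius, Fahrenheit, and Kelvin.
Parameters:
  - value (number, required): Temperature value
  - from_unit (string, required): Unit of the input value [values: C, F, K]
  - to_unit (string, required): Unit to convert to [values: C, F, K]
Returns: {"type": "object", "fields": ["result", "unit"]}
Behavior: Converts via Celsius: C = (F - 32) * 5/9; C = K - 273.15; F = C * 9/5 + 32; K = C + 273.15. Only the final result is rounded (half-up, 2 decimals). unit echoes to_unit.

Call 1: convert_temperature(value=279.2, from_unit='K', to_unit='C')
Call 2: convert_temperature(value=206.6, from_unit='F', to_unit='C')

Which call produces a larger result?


Call 1:
  To C: 279.2 - 273.15 = 6.05
  Target is C: 6.05
  Round to 2 decimals: 6.05
  -> 6.05 C
Call 2:
  To C: (206.6 - 32) * 5/9 = 97
  Target is C: 97
  Round to 2 decimals: 97.0
  -> 97.0 C
Call 2 (97.0 C)


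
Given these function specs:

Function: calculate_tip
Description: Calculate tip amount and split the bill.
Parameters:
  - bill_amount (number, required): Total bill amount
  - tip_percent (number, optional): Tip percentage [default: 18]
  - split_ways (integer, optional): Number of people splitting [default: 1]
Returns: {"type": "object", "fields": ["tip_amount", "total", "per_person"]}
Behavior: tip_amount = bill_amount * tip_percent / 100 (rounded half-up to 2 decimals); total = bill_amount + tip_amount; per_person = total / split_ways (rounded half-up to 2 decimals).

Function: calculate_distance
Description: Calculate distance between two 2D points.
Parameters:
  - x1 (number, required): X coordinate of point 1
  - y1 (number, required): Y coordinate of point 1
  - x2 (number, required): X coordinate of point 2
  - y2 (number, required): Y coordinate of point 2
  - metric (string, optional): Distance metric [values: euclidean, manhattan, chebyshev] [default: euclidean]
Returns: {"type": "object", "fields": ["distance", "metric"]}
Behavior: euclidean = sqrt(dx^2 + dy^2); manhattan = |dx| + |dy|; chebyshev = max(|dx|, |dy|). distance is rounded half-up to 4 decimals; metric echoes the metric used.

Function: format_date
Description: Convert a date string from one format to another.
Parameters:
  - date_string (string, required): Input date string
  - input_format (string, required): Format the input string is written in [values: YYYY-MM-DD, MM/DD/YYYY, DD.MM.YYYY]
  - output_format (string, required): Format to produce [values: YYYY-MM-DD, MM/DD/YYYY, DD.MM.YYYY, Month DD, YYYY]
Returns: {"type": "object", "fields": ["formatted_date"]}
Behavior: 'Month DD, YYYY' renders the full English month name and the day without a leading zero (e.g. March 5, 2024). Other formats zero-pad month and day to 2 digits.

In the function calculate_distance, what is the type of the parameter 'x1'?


The calculate_distance spec declares:
  - x1 (number, required): X coordinate of point 1
Type:
number


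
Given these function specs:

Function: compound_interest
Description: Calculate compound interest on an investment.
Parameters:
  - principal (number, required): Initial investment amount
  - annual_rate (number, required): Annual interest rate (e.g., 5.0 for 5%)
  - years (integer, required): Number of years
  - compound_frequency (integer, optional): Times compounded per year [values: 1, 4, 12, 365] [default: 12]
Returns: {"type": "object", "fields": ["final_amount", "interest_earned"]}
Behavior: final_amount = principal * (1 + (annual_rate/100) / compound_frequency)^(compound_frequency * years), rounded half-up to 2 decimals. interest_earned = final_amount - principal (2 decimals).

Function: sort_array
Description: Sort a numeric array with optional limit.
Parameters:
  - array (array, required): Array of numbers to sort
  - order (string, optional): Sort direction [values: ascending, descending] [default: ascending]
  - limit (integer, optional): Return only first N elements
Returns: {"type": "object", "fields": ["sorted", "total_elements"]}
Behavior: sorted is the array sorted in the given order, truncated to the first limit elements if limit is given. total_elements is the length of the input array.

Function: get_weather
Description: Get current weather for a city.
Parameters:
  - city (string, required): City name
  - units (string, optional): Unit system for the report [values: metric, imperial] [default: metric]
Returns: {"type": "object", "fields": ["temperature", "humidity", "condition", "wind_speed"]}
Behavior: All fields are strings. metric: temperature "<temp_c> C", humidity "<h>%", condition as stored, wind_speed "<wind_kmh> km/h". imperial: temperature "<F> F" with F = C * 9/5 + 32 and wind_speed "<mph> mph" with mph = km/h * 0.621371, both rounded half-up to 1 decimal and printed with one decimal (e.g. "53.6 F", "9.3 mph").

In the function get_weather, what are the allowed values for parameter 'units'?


The get_weather spec declares:
  - units (string, optional): Unit system for the report [values: metric, imperial] [default: metric]
Allowed values:
metric, imperial


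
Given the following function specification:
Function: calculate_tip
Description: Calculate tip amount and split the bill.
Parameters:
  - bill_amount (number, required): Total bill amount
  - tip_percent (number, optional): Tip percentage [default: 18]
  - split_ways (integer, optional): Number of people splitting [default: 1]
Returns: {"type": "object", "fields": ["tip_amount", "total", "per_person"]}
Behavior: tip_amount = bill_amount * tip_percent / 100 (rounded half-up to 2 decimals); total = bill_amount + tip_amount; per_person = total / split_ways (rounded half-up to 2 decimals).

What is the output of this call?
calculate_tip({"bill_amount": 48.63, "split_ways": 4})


Defaults applied: tip_percent=18
tip_amount = 48.63 * 18/100 = 8.7534 -> 8.75
total = 48.63 + 8.75 = 57.38
per_person = 57.38 / 4 = 14.345 -> 14.35
Output:
{"tip_amount": 8.75, "total": 57.38, "per_person": 14.35}


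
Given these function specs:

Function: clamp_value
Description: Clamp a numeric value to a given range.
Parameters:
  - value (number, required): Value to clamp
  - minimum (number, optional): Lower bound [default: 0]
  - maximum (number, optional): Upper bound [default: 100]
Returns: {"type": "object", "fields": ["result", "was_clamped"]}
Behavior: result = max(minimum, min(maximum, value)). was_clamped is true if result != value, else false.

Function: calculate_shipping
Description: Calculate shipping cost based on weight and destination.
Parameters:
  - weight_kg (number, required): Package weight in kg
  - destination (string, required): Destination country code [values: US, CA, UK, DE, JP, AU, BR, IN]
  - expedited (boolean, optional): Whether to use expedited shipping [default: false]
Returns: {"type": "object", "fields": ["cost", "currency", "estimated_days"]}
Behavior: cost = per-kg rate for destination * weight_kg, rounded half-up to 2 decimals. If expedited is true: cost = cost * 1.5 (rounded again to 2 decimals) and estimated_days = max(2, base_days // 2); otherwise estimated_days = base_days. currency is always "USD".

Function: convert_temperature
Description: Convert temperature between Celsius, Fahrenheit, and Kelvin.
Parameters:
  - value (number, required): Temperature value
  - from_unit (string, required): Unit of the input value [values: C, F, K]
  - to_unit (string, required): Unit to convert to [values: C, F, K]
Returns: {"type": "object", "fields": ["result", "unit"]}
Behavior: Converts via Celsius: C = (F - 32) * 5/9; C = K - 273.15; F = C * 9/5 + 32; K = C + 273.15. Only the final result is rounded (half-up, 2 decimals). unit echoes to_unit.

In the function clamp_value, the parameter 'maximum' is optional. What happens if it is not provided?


The clamp_value spec declares:
  - maximum (number, optional): Upper bound [default: 100]
It defaults to 100


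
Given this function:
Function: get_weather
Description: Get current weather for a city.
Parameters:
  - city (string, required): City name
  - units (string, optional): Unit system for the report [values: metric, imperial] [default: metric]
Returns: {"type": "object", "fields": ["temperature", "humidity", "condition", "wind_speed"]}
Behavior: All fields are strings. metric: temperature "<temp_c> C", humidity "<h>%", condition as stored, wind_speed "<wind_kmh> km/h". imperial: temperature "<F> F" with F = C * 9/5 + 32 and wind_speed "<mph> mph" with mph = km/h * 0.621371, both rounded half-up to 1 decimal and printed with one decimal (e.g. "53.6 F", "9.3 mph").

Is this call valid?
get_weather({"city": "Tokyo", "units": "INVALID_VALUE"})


Checking parameter values...
Parameter 'units' has value 'INVALID_VALUE' not in allowed: metric, imperial
Invalid - 'units' must be one of metric, imperial


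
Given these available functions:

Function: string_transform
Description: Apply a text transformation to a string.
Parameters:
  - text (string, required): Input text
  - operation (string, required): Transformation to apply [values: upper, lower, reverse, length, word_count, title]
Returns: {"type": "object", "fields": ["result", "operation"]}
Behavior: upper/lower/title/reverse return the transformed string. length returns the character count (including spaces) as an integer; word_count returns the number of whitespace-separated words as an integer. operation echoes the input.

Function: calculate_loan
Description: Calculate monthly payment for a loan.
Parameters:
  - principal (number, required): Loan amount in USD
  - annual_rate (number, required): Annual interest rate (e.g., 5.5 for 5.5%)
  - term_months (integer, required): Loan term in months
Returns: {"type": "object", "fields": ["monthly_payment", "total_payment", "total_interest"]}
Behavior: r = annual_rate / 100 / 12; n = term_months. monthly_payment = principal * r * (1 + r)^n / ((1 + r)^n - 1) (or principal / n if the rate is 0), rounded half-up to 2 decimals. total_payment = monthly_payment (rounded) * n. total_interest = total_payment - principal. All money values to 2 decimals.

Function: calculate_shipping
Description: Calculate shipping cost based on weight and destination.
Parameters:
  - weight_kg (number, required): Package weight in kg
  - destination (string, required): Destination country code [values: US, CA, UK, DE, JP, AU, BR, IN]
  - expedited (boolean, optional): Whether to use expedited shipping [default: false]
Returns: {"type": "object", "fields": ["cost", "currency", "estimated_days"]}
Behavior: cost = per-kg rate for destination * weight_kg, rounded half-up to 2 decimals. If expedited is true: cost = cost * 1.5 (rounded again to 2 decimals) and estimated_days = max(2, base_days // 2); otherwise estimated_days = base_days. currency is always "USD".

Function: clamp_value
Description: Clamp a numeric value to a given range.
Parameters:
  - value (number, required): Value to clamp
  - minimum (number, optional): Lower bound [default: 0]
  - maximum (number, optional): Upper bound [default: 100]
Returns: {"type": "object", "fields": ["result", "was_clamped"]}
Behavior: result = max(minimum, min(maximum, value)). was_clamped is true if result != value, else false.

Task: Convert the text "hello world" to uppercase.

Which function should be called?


The task needs a function whose description is: Apply a text transformation to a string.
string_transform


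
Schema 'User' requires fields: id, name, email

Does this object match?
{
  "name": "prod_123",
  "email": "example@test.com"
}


Checking required fields...
Missing: id
Invalid - missing required field 'id'


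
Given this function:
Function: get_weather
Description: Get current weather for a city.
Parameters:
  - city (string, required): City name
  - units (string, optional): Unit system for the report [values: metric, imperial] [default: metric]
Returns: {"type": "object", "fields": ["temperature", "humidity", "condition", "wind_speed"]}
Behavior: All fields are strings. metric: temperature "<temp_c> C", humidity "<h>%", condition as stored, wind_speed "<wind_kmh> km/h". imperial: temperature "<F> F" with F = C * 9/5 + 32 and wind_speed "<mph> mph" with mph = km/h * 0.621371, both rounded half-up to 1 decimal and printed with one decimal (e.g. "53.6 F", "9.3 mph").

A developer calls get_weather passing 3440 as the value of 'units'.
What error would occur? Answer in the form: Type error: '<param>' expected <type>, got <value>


Spec: 'units' is declared as string; 3440 is an integer.
Type error: 'units' expected string, got 3440


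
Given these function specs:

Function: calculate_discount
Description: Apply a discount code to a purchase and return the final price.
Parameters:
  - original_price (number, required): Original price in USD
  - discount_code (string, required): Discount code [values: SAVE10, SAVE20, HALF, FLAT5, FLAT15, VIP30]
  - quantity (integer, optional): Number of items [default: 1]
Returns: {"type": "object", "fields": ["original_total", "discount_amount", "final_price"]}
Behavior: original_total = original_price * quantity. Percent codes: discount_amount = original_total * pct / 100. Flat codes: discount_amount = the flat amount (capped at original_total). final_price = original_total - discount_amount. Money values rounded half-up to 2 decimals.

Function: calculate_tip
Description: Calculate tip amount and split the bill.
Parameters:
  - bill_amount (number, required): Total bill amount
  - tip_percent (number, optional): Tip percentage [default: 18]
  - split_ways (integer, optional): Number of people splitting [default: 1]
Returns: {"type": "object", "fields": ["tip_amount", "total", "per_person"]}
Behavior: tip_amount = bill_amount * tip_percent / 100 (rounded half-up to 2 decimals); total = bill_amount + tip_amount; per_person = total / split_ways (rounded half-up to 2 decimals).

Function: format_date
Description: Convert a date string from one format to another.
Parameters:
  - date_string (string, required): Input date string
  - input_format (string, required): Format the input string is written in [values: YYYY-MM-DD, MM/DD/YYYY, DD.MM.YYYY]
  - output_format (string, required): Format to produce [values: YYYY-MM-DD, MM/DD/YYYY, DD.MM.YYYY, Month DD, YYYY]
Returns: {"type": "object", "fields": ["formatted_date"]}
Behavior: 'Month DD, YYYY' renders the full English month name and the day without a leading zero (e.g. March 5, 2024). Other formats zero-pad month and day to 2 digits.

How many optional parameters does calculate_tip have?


Parameters of calculate_tip: bill_amount (required), tip_percent (optional), split_ways (optional)
Optional count:
2


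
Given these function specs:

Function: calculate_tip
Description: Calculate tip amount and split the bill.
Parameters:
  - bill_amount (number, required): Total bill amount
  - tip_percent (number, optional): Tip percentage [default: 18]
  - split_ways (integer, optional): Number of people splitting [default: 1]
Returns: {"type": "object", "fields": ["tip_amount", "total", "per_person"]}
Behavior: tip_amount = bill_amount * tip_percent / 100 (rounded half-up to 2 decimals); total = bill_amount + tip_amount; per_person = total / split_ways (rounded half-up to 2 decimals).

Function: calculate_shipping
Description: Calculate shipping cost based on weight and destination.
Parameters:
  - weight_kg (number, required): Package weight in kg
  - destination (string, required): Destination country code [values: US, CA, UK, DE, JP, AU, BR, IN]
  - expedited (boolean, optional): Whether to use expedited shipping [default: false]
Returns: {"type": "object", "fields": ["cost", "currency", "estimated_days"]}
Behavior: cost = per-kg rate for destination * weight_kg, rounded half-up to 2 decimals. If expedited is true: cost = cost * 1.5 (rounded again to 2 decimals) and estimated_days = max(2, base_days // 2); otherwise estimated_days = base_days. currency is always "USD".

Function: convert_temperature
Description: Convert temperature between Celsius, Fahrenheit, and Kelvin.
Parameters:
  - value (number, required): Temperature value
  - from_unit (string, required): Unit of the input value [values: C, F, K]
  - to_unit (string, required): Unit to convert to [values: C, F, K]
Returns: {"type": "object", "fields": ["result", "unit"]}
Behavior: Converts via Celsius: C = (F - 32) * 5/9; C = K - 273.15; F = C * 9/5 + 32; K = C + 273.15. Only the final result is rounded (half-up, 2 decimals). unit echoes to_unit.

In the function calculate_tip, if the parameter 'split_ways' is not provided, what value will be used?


The calculate_tip spec declares:
  - split_ways (integer, optional): Number of people splitting [default: 1]
Default:
1


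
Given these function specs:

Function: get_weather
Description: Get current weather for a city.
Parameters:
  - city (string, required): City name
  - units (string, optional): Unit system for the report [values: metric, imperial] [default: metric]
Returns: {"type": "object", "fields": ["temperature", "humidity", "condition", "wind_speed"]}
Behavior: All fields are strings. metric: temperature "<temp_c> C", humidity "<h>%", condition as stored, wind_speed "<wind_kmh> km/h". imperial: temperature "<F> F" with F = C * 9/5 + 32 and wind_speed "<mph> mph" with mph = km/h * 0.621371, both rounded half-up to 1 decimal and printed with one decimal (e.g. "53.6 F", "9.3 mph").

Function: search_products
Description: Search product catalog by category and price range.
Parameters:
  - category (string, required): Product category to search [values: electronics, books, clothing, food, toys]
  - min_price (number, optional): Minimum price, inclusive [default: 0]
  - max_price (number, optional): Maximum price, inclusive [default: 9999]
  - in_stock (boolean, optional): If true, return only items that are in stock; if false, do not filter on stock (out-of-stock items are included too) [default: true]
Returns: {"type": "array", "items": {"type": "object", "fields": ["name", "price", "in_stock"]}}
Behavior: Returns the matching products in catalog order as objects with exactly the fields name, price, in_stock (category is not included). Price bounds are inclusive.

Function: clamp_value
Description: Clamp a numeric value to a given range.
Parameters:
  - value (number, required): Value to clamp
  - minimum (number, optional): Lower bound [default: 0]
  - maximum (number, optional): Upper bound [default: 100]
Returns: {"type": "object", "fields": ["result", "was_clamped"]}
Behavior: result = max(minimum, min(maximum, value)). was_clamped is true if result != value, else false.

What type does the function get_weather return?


The get_weather spec declares Returns: {"type": "object", "fields": ["temperature", "humidity", "condition", "wind_speed"]}
Type:
object


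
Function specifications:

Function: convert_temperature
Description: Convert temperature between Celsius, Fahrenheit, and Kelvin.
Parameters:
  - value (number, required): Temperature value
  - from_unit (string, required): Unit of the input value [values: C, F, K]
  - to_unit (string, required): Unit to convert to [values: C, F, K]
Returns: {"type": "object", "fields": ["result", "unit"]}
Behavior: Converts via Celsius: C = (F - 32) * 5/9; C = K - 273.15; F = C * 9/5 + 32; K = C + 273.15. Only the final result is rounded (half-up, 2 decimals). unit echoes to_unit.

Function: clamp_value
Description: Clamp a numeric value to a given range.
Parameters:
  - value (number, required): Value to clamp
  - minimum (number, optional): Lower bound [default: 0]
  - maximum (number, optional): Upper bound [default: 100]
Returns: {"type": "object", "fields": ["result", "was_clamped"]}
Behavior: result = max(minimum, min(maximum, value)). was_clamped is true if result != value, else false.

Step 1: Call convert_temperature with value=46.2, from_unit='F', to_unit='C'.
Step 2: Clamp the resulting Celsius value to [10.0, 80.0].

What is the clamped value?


Step 1: convert_temperature(value=46.2, from_unit=F, to_unit=C)
  To C: (46.2 - 32) * 5/9 = 7.888889
  Target is C: 7.888889
  Round to 2 decimals: 7.89
  -> result = 7.89 C
Step 2: clamp_value(value=7.89, minimum=10.0, maximum=80.0)
  result = max(10.0, min(80.0, 7.89)) = max(10.0, 7.89) = 10.0
  was_clamped = (10.0 != 7.89) = true
  -> result = 10.0
10.0


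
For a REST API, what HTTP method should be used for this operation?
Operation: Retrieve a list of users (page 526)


GET = read, POST = create, PUT = update/replace, DELETE = remove
This operation is a read.
GET


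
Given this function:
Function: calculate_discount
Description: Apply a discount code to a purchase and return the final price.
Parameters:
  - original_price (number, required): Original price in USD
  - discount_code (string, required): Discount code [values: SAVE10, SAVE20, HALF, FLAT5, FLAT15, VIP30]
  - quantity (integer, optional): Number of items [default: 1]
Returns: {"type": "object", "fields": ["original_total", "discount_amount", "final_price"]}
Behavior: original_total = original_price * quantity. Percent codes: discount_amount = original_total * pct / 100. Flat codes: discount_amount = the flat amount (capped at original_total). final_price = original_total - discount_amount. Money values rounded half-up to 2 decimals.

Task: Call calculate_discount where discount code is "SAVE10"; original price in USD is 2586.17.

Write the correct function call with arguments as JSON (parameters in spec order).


Mapping each described value to its parameter name:
  'Discount code' -> discount_code = "SAVE10"
  'Original price in USD' -> original_price = 2586.17
calculate_discount({"original_price": 2586.17, "discount_code": "SAVE10"})


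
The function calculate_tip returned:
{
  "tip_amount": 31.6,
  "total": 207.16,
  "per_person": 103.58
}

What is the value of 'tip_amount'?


31.6


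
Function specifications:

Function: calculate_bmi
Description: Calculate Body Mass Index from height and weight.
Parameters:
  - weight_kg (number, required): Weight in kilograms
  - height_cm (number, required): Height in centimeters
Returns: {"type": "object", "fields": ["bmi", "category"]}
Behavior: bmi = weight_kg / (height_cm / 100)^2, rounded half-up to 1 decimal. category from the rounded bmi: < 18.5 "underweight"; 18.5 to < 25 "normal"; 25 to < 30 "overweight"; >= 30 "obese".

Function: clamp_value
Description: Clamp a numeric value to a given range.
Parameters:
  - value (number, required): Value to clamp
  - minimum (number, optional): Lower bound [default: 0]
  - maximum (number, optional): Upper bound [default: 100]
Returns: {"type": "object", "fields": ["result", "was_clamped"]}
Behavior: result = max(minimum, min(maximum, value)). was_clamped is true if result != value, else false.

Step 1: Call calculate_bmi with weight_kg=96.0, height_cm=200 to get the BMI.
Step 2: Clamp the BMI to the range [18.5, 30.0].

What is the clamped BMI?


Step 1: calculate_bmi(weight_kg=96.0, height_cm=200)
  height_m = 200 / 100 = 2
  bmi = 96.0 / 2^2 = 96.0 / 4 = 24 -> 24.0
  18.5 <= 24.0 < 25 -> normal
  -> bmi = 24.0
Step 2: clamp_value(value=24.0, minimum=18.5, maximum=30.0)
  result = max(18.5, min(30.0, 24.0)) = max(18.5, 24.0) = 24.0
  was_clamped = (24.0 != 24.0) = false
  -> result = 24.0
24.0


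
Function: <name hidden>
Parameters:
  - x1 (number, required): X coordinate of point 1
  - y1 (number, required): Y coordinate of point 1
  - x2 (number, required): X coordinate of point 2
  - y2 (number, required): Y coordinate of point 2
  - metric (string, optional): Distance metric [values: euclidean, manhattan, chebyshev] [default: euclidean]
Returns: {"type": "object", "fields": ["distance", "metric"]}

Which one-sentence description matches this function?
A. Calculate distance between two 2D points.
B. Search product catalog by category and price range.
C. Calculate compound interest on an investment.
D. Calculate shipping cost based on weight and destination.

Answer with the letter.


Parameters x1, y1, x2, y2, metric and return ["distance", "metric"] fit: Calculate distance between two 2D points.
A


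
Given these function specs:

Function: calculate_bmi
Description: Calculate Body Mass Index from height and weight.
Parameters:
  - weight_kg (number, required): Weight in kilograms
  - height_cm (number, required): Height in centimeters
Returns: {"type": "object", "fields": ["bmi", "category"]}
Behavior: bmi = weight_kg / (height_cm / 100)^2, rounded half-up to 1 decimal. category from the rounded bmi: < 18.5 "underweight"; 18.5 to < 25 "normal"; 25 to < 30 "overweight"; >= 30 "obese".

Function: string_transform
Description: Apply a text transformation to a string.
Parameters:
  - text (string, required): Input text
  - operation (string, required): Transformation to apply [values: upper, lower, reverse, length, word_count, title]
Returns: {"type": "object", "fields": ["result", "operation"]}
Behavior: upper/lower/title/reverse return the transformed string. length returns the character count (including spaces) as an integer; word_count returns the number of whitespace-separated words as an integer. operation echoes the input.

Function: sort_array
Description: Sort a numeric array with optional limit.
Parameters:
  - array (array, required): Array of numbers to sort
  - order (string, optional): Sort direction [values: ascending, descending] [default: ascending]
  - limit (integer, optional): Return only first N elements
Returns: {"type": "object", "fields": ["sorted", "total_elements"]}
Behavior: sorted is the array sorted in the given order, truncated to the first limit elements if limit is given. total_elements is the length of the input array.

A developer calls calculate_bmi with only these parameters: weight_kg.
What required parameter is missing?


Required parameters: weight_kg, height_cm
Provided: weight_kg
Missing: height_cm
height_cm


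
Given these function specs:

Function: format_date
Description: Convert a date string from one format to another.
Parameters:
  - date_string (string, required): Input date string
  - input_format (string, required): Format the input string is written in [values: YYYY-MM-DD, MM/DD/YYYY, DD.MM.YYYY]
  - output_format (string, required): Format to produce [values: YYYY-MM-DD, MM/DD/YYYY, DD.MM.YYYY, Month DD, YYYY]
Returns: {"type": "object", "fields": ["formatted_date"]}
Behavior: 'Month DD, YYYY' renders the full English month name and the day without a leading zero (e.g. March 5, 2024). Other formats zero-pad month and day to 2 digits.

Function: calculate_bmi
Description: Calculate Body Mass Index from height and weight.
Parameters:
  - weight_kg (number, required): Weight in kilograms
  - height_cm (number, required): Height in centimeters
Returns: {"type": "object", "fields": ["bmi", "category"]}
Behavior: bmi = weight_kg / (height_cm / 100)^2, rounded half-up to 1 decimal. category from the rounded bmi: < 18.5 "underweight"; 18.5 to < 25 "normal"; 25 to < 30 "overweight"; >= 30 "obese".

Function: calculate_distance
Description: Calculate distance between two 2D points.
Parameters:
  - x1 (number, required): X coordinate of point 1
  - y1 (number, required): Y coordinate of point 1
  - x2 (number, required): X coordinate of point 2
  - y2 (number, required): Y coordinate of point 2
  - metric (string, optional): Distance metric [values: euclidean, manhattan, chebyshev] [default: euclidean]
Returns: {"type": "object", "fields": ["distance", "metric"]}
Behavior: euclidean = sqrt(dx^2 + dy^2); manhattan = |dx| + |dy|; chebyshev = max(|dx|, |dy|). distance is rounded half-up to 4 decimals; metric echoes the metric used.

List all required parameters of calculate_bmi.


Parameters of calculate_bmi and their required/optional flag:
  weight_kg: required
  height_cm: required
height_cm, weight_kg


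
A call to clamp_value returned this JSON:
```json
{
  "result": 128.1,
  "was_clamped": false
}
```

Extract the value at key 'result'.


128.1


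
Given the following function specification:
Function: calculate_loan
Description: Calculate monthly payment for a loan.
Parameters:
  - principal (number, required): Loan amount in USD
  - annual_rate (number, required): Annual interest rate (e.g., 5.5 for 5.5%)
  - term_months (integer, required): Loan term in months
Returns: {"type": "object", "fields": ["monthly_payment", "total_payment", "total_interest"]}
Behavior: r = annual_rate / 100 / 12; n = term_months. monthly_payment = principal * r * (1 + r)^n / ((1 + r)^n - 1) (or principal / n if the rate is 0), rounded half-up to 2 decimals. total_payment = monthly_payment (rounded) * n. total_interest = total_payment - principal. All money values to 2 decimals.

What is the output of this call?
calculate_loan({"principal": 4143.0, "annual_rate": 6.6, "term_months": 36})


r = 6.6 / 100 / 12 = 0.0055 (keep full precision)
(1 + r)^36 = 1.21830127
monthly_payment = 4143.0 * 0.0055 * 1.21830127 / (1.21830127 - 1) = 127.167477 -> 127.17
total_payment = 127.17 * 36 = 4578.12
total_interest = 4578.12 - 4143.00 = 435.12
Output:
{"monthly_payment": 127.17, "total_payment": 4578.12, "total_interest": 435.12}


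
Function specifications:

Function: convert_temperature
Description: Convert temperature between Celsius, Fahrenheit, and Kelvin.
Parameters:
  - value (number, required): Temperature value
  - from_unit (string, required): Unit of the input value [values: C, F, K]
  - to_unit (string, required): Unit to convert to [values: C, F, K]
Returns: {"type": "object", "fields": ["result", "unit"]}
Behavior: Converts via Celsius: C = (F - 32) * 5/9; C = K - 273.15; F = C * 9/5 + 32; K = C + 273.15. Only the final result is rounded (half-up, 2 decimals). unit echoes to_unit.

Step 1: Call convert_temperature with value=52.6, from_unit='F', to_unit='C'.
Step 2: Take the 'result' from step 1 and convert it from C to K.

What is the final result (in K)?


Step 1: convert_temperature(value=52.6, from_unit=F, to_unit=C)
  To C: (52.6 - 32) * 5/9 = 11.444444
  Target is C: 11.444444
  Round to 2 decimals: 11.44
  -> result = 11.44 C
Step 2: convert_temperature(value=11.44, from_unit=C, to_unit=K)
  Input already in C: 11.44
  To K: 11.44 + 273.15 = 284.59
  Round to 2 decimals: 284.59
  -> result = 284.59 K
284.59 K


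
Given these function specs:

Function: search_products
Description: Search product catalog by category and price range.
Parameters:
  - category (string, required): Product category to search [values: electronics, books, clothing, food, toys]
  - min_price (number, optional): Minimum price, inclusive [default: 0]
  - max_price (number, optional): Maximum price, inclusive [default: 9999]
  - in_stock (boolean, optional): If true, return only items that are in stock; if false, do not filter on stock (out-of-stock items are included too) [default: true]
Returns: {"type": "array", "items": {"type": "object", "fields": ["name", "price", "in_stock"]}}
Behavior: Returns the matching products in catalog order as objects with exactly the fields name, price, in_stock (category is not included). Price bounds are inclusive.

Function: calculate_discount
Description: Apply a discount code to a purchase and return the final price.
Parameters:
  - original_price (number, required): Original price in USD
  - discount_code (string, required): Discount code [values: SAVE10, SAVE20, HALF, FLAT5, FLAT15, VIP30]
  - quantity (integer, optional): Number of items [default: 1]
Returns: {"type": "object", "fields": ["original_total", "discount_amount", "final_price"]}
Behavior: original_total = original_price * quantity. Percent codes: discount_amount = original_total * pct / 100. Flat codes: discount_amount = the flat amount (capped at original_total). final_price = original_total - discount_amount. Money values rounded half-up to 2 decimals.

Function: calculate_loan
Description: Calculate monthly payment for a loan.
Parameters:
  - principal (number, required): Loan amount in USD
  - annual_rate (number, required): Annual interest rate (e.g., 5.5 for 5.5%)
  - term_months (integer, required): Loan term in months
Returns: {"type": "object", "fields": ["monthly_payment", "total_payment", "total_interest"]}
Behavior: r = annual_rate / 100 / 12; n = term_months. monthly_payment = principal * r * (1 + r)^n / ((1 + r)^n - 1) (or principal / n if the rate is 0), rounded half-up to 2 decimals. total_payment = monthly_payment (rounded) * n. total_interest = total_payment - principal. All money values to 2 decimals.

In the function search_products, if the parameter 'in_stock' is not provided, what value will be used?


The search_products spec declares:
  - in_stock (boolean, optional): If true, return only items that are in stock; if false, do not filter on stock (out-of-stock items are included too) [default: true]
Default:
true


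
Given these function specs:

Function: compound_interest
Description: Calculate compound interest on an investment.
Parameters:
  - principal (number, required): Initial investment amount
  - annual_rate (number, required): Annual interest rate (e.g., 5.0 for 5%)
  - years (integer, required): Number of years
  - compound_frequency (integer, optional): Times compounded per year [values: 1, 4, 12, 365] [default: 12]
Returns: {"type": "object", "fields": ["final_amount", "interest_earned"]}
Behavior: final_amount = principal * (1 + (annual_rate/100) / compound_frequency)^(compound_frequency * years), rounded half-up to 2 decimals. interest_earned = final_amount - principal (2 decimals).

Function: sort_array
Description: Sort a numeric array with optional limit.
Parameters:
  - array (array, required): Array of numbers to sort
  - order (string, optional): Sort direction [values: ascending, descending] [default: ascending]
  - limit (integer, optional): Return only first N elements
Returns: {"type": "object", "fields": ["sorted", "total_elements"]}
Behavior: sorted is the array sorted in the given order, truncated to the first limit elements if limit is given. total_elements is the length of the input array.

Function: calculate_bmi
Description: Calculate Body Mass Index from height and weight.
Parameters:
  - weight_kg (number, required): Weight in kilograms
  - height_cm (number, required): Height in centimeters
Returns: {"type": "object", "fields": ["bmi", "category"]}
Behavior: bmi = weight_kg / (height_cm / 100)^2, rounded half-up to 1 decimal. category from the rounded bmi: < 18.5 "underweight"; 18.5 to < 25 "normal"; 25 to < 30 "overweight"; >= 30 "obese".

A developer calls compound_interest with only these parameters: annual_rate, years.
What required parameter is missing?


Required parameters: principal, annual_rate, years
Provided: annual_rate, years
Missing: principal
principal


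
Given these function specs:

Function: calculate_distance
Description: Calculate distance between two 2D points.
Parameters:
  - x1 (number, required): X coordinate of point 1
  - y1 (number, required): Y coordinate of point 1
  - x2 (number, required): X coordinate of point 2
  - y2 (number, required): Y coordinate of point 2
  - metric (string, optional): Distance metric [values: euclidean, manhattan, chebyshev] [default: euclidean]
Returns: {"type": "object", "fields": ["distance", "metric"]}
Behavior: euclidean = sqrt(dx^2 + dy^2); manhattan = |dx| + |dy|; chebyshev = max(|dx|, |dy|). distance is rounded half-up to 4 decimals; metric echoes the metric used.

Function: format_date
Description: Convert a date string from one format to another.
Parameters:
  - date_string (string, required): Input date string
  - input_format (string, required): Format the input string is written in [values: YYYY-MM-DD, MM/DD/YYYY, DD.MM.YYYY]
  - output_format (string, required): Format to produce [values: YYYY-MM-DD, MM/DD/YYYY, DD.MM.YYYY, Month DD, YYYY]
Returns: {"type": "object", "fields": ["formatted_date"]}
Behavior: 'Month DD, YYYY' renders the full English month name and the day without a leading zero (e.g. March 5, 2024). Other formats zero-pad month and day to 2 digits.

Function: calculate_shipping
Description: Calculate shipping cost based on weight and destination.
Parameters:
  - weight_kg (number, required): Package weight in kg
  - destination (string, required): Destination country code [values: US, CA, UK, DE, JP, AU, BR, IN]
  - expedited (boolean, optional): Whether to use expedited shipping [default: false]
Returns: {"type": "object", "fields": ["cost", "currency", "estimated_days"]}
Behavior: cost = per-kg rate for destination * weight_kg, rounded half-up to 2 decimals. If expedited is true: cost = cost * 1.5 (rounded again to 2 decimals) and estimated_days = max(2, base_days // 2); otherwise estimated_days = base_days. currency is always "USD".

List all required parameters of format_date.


Parameters of format_date and their required/optional flag:
  date_string: required
  input_format: required
  output_format: required
date_string, input_format, output_format


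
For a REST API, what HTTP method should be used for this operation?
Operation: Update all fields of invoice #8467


GET = read, POST = create, PUT = update/replace, DELETE = remove
This operation is an update/replace.
PUT


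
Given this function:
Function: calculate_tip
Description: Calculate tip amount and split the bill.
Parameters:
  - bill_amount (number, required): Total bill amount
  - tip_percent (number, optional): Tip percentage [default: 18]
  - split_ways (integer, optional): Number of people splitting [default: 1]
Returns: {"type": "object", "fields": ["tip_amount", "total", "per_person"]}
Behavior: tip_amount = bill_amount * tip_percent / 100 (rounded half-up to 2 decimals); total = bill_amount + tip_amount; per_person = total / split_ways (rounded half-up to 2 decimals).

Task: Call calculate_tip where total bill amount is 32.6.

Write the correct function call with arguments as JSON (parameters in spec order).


Mapping each described value to its parameter name:
  'Total bill amount' -> bill_amount = 32.6
calculate_tip({"bill_amount": 32.6})


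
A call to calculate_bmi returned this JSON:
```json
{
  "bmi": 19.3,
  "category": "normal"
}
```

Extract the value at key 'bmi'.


19.3


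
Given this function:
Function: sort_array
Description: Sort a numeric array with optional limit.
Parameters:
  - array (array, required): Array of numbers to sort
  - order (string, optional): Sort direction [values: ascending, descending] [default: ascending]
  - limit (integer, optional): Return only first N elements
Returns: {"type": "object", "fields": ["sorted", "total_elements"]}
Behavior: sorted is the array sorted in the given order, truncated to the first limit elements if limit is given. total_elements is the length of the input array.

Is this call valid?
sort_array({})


Checking required parameters...
Missing required parameter: array
Invalid - missing required parameter 'array'


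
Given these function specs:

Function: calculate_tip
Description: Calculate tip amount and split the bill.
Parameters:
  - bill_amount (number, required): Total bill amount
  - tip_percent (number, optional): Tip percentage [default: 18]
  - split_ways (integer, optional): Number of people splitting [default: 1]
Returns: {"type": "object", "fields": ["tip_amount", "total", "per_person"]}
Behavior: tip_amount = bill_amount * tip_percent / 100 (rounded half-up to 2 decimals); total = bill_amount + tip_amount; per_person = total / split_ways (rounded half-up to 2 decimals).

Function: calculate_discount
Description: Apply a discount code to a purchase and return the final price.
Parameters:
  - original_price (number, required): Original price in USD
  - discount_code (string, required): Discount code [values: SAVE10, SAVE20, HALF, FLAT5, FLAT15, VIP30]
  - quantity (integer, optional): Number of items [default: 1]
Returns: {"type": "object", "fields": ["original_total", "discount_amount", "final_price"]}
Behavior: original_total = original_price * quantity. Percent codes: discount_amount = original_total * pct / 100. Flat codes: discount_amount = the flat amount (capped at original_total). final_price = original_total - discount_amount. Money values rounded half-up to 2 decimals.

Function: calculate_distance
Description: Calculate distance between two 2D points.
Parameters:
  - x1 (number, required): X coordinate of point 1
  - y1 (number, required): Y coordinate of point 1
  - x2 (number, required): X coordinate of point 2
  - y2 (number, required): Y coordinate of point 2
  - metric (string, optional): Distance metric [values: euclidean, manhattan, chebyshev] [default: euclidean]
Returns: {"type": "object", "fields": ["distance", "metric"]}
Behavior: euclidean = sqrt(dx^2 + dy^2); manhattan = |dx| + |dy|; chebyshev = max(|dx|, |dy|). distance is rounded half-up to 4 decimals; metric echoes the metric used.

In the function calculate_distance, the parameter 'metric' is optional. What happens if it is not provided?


The calculate_distance spec declares:
  - metric (string, optional): Distance metric [values: euclidean, manhattan, chebyshev] [default: euclidean]
It defaults to euclidean
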